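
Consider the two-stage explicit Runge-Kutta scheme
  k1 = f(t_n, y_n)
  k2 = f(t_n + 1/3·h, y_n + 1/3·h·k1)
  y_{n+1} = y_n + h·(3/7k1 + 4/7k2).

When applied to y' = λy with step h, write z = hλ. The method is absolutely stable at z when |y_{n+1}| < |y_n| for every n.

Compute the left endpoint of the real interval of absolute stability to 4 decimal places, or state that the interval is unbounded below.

left endpoint -5.2500.

Set f=λy, z=hλ:
  k1=λy_n ⇒ h·k1=z·y_n;  k2=λ(1+1/3z)y_n ⇒ h·k2=z(1+1/3z)y_n
  y_{n+1}/y_n = 1 + 3/7z + 4/7z(1+1/3z) = 1 + z + 4/21z²
  Hence R(z) = 1 + z + 4/21z².

Need |R(x)|<1, x<0.
x=-0.92: |R|=0.2412
R=1: x+4/21x²=0 ⇒ x=−21/4=-5.2500; min R=1−1/(4·4/21)=-0.3125>−1
Confirm numerically:
  x=-4.987: |R|=0.75018 <1
  x=-4.154: |R|=0.13280 <1
  x=-2.627: |R|=0.31250 <1
  x=-5.654: |R|=1.43509 >1
  x=-5.605: |R|=1.37900 >1
  x=-5.456: |R|=1.21408 >1
Interval (-5.2500, 0).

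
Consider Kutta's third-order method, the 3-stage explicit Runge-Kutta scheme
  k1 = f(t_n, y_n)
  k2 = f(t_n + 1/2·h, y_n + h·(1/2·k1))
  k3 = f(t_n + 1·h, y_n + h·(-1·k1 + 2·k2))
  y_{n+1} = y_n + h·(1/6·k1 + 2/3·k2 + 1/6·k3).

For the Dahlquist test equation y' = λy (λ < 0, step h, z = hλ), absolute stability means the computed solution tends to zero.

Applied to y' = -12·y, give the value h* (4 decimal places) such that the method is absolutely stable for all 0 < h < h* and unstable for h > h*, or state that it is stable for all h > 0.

On y'=λy, z=hλ:
  order 3, 3-stage ⇒ R(z)=1+z+z^2/2+z^3/6
  (e.g. R(-1.55)=0.03060, |R|=0.03060)

Boundary: |R(x)|=1, x<0.
x=-1.55: |R|=0.0306
|R(-2.4)|=0.8240 |R(-1.97)|=0.3038 |R(-1.69)|=0.0664
Bisect:
  x_lo=-3.1194 |R|=2.3130  x_hi=-0.1653 |R|=0.8476
  mid=-1.64235 |R|=0.03202 →hi
  mid=-2.38087 |R|=0.79594 →hi
  mid=-2.75012 |R|=1.43514 →lo
  mid=-2.56549 |R|=1.08886 →lo
  mid=-2.47318 |R|=0.93612 →hi
  mid=-2.51934 |R|=1.01087 →lo
  mid=-2.49626 |R|=0.97310 →hi
  mid=-2.50780 |R|=0.99188 →hi
  mid=-2.51357 |R|=1.00135 →lo
  ...
  [-2.51285,-2.51267] ⇒ x*=-2.5127
So |R|<1 on (-2.5127, 0).

(-2.5127,0); λ=-12 ⇒ h* = 0.2094.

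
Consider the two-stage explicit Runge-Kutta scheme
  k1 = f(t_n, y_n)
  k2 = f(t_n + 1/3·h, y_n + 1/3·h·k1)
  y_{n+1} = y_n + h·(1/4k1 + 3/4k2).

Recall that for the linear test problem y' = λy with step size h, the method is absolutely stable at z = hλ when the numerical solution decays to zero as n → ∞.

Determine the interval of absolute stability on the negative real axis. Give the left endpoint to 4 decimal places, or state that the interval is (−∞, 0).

On y'=λy, z=hλ:
  k1=λy_n ⇒ h·k1=z·y_n;  k2=λ(1+1/3z)y_n ⇒ h·k2=z(1+1/3z)y_n
  y_{n+1}/y_n = 1 + 1/4z + 3/4z(1+1/3z) = 1 + z + 1/4z²
  Hence R(z) = 1 + z + 1/4z².

Find x<0 with |R(x)|<1.
x=-0.47: |R|=0.5852
R=1: x+1/4x²=0 ⇒ x=−4=-4.0000; min R=1−1/(4·1/4)=0.0000>−1
Confirm numerically:
  x=-2.456: |R|=0.05198 <1
  x=-2.073: |R|=0.00133 <1
  x=-1.803: |R|=0.00970 <1
  x=-4.589: |R|=1.67573 >1
  x=-4.540: |R|=1.61290 >1
  x=-4.130: |R|=1.13422 >1
So |R|<1 on (-4.0000, 0).

(-4.0000, 0).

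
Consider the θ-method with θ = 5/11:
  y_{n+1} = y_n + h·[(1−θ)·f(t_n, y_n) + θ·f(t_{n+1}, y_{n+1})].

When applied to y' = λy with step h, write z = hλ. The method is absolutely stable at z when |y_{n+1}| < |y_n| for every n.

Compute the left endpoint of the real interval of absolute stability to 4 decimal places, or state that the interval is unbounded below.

z* = -22.0000.

Test eqn y'=λy, z=hλ:
  y_{n+1} = y_n + z·[6/11·y_n + 5/11·y_{n+1}] ⇒ (1 − 5/11z)y_{n+1} = (1 + 6/11z)y_n
  Hence R(z) = (1 + 6/11z)/(1 − 5/11z).

Need |R(x)|<1, x<0.
x=-1.55: |R|=0.0907
R=−1: 1+6/11x = −1+5/11x ⇒ -1/11x=2 ⇒ x=2/(-1/11)=-22.0000
Confirm numerically:
  x=-19.881: |R|=0.98081 <1
  x=-19.227: |R|=0.97412 <1
  x=-15.229: |R|=0.92230 <1
  x=-22.252: |R|=1.00206 >1
  x=-22.147: |R|=1.00121 >1
  x=-22.047: |R|=1.00039 >1
Interval (-22.0000, 0).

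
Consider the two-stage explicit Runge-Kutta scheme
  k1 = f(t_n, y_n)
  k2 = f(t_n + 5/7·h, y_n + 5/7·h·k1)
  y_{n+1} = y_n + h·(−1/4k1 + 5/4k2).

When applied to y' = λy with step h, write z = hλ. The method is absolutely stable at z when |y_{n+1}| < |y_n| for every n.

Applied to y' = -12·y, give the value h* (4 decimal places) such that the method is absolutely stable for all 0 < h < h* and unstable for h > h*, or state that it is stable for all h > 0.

Test eqn y'=λy, z=hλ:
  k1=λy_n ⇒ h·k1=z·y_n;  k2=λ(1+5/7z)y_n ⇒ h·k2=z(1+5/7z)y_n
  y_{n+1}/y_n = 1 − 1/4z + 5/4z(1+5/7z) = 1 + z + 25/28z²
  ⇒ R(z) = 1 + z + 25/28z².

Need |R(x)|<1, x<0.
x=-1.73: |R|=1.9422
R=1: x+25/28x²=0 ⇒ x=−28/25=-1.1200; min R=1−1/(4·25/28)=0.7200>−1
Confirm numerically:
  x=-0.990: |R|=0.88509 <1
  x=-0.848: |R|=0.79406 <1
  x=-0.847: |R|=0.79354 <1
  x=-0.759: |R|=0.75536 <1
  x=-1.596: |R|=1.67830 >1
  x=-1.303: |R|=1.21290 >1
  x=-1.206: |R|=1.09260 >1
Interval (-1.1200, 0).

(-1.1200,0); λ=-12 ⇒ h* = (28/25)/12 = 0.0933.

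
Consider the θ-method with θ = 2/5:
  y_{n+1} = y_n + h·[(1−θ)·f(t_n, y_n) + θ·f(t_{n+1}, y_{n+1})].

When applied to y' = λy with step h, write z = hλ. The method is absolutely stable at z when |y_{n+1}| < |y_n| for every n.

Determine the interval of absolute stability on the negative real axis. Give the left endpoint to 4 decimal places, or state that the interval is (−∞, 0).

On y'=λy, z=hλ:
  y_{n+1} = y_n + z·[3/5·y_n + 2/5·y_{n+1}] ⇒ (1 − 2/5z)y_{n+1} = (1 + 3/5z)y_n
  so R(z) = (1 + 3/5z)/(1 − 2/5z).

Need |R(x)|<1, x<0.
x=-0.81: |R|=0.3882
R=−1: 1+3/5x = −1+2/5x ⇒ -1/5x=2 ⇒ x=2/(-1/5)=-10.0000
Confirm numerically:
  x=-6.973: |R|=0.84023 <1
  x=-6.133: |R|=0.77603 <1
  x=-5.918: |R|=0.75754 <1
  x=-10.365: |R|=1.01419 >1
  x=-10.125: |R|=1.00495 >1
  x=-10.112: |R|=1.00444 >1
Interval (-10.0000, 0).

z∈(-10.0000,0).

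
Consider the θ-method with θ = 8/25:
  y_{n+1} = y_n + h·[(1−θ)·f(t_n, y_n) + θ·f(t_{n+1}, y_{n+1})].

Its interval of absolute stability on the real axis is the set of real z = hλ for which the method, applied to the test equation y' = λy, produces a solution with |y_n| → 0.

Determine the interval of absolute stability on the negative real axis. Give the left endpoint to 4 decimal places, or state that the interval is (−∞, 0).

(-5.5556, 0).

On y'=λy, z=hλ:
  y_{n+1} = y_n + z·[17/25·y_n + 8/25·y_{n+1}] ⇒ (1 − 8/25z)y_{n+1} = (1 + 17/25z)y_n
  so R(z) = (1 + 17/25z)/(1 − 8/25z).

Boundary: |R(x)|=1, x<0.
x=-1.1: |R|=0.1864
R=−1: 1+17/25x = −1+8/25x ⇒ -9/25x=2 ⇒ x=2/(-9/25)=-5.5556
Confirm numerically:
  x=-5.390: |R|=0.97813 <1
  x=-4.851: |R|=0.90062 <1
  x=-4.702: |R|=0.87732 <1
  x=-6.102: |R|=1.06663 >1
  x=-5.946: |R|=1.04842 >1
Interval (-5.5556, 0).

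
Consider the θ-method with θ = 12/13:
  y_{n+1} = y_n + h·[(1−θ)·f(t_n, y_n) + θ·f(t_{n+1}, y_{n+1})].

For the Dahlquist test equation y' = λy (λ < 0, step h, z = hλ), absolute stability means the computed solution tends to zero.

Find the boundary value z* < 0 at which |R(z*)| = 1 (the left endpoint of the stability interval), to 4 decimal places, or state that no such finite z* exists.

unbounded; (−∞, 0).

Test eqn y'=λy, z=hλ:
  y_{n+1} = y_n + z·[1/13·y_n + 12/13·y_{n+1}] ⇒ (1 − 12/13z)y_{n+1} = (1 + 1/13z)y_n
  so R(z) = (1 + 1/13z)/(1 − 12/13z).

Solve |R(x)|<1 on ℝ⁻.
x=-0.41: |R|=0.7026
x=-2: |R|=0.2973
x=-10: |R|=0.0226
x=-100: |R|=0.0717
θ=12/13≥1/2 ⇒ |1+1/13x|<|1−12/13x| ∀x<0 ⇒ unbounded interval.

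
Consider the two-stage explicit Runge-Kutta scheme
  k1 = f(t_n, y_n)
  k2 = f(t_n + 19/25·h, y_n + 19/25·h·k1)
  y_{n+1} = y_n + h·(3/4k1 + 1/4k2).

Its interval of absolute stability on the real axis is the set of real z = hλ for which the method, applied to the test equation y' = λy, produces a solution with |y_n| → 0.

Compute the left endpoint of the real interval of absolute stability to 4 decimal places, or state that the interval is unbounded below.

left endpoint -5.2632.

On y'=λy, z=hλ:
  k1=λy_n ⇒ h·k1=z·y_n;  k2=λ(1+19/25z)y_n ⇒ h·k2=z(1+19/25z)y_n
  y_{n+1}/y_n = 1 + 3/4z + 1/4z(1+19/25z) = 1 + z + 19/100z²
  ⇒ R(z) = 1 + z + 19/100z².

Solve |R(x)|<1 on ℝ⁻.
x=-0.59: |R|=0.4761
R=1: x+19/100x²=0 ⇒ x=−100/19=-5.2632; min R=1−1/(4·19/100)=-0.3158>−1
Confirm numerically:
  x=-4.138: |R|=0.11538 <1
  x=-3.092: |R|=0.27551 <1
  x=-2.628: |R|=0.31579 <1
  x=-5.696: |R|=1.46844 >1
  x=-5.559: |R|=1.31247 >1
  x=-5.388: |R|=1.12780 >1
So |R|<1 on (-5.2632, 0).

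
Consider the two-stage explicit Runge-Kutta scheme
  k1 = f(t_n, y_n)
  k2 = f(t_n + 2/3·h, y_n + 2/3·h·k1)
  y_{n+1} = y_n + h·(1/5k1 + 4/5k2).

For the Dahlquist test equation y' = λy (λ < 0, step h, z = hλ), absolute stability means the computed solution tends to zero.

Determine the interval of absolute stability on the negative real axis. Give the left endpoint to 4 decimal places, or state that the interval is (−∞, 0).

On y'=λy, z=hλ:
  k1=λy_n ⇒ h·k1=z·y_n;  k2=λ(1+2/3z)y_n ⇒ h·k2=z(1+2/3z)y_n
  y_{n+1}/y_n = 1 + 1/5z + 4/5z(1+2/3z) = 1 + z + 8/15z²
  so R(z) = 1 + z + 8/15z².

Solve |R(x)|<1 on ℝ⁻.
x=-0.94: |R|=0.5313
R=1: x+8/15x²=0 ⇒ x=−15/8=-1.8750; min R=1−1/(4·8/15)=0.5312>−1
Confirm numerically:
  x=-1.569: |R|=0.74394 <1
  x=-1.289: |R|=0.59714 <1
  x=-1.191: |R|=0.56552 <1
  x=-2.366: |R|=1.61958 >1
  x=-2.282: |R|=1.49535 >1
  x=-1.935: |R|=1.06192 >1
Stable set (-1.8750, 0).

z∈(-1.8750,0).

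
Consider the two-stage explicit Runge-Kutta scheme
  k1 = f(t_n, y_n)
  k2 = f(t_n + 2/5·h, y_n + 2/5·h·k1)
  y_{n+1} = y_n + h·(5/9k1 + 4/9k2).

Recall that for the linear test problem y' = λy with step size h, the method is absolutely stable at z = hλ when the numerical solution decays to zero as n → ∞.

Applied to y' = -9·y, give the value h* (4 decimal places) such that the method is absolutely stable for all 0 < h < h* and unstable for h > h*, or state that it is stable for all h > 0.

Test eqn y'=λy, z=hλ:
  k1=λy_n ⇒ h·k1=z·y_n;  k2=λ(1+2/5z)y_n ⇒ h·k2=z(1+2/5z)y_n
  y_{n+1}/y_n = 1 + 5/9z + 4/9z(1+2/5z) = 1 + z + 8/45z²
  so R(z) = 1 + z + 8/45z².

Solve |R(x)|<1 on ℝ⁻.
x=-1.74: |R|=0.2018
R=1: x+8/45x²=0 ⇒ x=−45/8=-5.6250; min R=1−1/(4·8/45)=-0.4062>−1
Confirm numerically:
  x=-5.378: |R|=0.76385 <1
  x=-5.346: |R|=0.73484 <1
  x=-4.911: |R|=0.37663 <1
  x=-4.274: |R|=0.02652 <1
  x=-6.047: |R|=1.45366 >1
  x=-6.010: |R|=1.41135 >1
  x=-5.908: |R|=1.29724 >1
Stable set (-5.6250, 0).

(-5.6250,0); λ=-9 ⇒ h* = (45/8)/9 = 0.6250.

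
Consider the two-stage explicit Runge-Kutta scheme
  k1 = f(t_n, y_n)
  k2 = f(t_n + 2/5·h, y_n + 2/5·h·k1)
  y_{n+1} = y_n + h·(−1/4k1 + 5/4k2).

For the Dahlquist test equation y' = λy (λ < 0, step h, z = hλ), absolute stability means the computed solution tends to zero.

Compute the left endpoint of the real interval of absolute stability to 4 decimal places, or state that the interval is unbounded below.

Set f=λy, z=hλ:
  k1=λy_n ⇒ h·k1=z·y_n;  k2=λ(1+2/5z)y_n ⇒ h·k2=z(1+2/5z)y_n
  y_{n+1}/y_n = 1 − 1/4z + 5/4z(1+2/5z) = 1 + z + 1/2z²
  Hence R(z) = 1 + z + 1/2z².

Find x<0 with |R(x)|<1.
x=-1.29: |R|=0.5421
R=1: x+1/2x²=0 ⇒ x=−2=-2.0000; min R=1−1/(4·1/2)=0.5000>−1
Confirm numerically:
  x=-1.856: |R|=0.86637 <1
  x=-1.834: |R|=0.84778 <1
  x=-1.569: |R|=0.66188 <1
  x=-1.492: |R|=0.62103 <1
  x=-2.494: |R|=1.61602 >1
  x=-2.235: |R|=1.26261 >1
So |R|<1 on (-2.0000, 0).

left endpoint -2.0000.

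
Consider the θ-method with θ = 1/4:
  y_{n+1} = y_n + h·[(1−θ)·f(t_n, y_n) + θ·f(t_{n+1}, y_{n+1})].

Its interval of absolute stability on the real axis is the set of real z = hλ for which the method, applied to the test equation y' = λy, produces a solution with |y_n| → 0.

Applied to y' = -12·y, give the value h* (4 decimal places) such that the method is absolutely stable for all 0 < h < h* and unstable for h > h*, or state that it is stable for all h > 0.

(-4.0000,0); λ=-12 ⇒ h* = (4)/12 = 0.3333.

Test eqn y'=λy, z=hλ:
  y_{n+1} = y_n + z·[3/4·y_n + 1/4·y_{n+1}] ⇒ (1 − 1/4z)y_{n+1} = (1 + 3/4z)y_n
  R(z) = (1 + 3/4z)/(1 − 1/4z).

Find x<0 with |R(x)|<1.
x=-1.2: |R|=0.0769
R=−1: 1+3/4x = −1+1/4x ⇒ -1/2x=2 ⇒ x=2/(-1/2)=-4.0000
Confirm numerically:
  x=-3.652: |R|=0.90904 <1
  x=-3.442: |R|=0.85004 <1
  x=-3.279: |R|=0.80190 <1
  x=-2.096: |R|=0.37533 <1
  x=-4.428: |R|=1.10157 >1
  x=-4.265: |R|=1.06413 >1
  x=-4.257: |R|=1.06225 >1
Interval (-4.0000, 0).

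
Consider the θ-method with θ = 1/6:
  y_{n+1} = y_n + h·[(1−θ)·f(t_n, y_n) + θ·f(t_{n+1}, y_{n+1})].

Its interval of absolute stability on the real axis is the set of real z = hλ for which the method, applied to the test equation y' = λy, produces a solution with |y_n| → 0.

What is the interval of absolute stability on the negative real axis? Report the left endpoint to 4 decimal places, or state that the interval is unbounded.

(-3.0000, 0).

Set f=λy, z=hλ:
  y_{n+1} = y_n + z·[5/6·y_n + 1/6·y_{n+1}] ⇒ (1 − 1/6z)y_{n+1} = (1 + 5/6z)y_n
  R(z) = (1 + 5/6z)/(1 − 1/6z).

Need |R(x)|<1, x<0.
x=-1.3: |R|=0.0685
R=−1: 1+5/6x = −1+1/6x ⇒ -2/3x=2 ⇒ x=2/(-2/3)=-3.0000
Confirm numerically:
  x=-2.333: |R|=0.67983 <1
  x=-1.825: |R|=0.39936 <1
  x=-1.764: |R|=0.36321 <1
  x=-1.586: |R|=0.25442 <1
  x=-3.595: |R|=1.24805 >1
  x=-3.397: |R|=1.16899 >1
  x=-3.184: |R|=1.08014 >1
Interval (-3.0000, 0).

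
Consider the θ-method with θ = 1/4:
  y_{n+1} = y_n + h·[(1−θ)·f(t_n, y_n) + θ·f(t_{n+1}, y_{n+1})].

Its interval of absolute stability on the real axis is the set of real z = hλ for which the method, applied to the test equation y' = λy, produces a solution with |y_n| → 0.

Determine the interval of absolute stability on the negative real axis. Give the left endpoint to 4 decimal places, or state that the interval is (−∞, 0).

On y'=λy, z=hλ:
  y_{n+1} = y_n + z·[3/4·y_n + 1/4·y_{n+1}] ⇒ (1 − 1/4z)y_{n+1} = (1 + 3/4z)y_n
  ⇒ R(z) = (1 + 3/4z)/(1 − 1/4z).

Boundary: |R(x)|=1, x<0.
x=-1.44: |R|=0.0588
R=−1: 1+3/4x = −1+1/4x ⇒ -1/2x=2 ⇒ x=2/(-1/2)=-4.0000
Confirm numerically:
  x=-3.057: |R|=0.73275 <1
  x=-3.038: |R|=0.72663 <1
  x=-2.949: |R|=0.69751 <1
  x=-2.449: |R|=0.51900 <1
  x=-4.167: |R|=1.04090 >1
  x=-4.151: |R|=1.03705 >1
Stable set (-4.0000, 0).

(-4.0000, 0).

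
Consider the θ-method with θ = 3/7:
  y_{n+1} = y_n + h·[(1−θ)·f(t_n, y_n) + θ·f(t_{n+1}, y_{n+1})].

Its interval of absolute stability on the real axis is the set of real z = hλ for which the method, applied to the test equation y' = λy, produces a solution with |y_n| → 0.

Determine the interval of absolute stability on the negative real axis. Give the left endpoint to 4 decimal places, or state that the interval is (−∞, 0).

(-14.0000, 0).

Test eqn y'=λy, z=hλ:
  y_{n+1} = y_n + z·[4/7·y_n + 3/7·y_{n+1}] ⇒ (1 − 3/7z)y_{n+1} = (1 + 4/7z)y_n
  Hence R(z) = (1 + 4/7z)/(1 − 3/7z).

Boundary: |R(x)|=1, x<0.
x=-1.05: |R|=0.2759
R=−1: 1+4/7x = −1+3/7x ⇒ -1/7x=2 ⇒ x=2/(-1/7)=-14.0000
Confirm numerically:
  x=-10.819: |R|=0.91938 <1
  x=-10.087: |R|=0.89498 <1
  x=-7.405: |R|=0.77426 <1
  x=-14.230: |R|=1.00463 >1
  x=-14.127: |R|=1.00257 >1
So |R|<1 on (-14.0000, 0).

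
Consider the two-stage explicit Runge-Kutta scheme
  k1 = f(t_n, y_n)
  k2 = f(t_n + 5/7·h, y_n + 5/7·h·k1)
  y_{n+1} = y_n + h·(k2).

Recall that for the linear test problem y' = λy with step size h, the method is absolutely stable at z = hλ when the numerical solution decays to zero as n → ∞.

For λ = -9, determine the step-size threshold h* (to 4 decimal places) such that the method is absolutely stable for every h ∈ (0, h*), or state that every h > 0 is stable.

Test eqn y'=λy, z=hλ:
  k1=λy_n ⇒ h·k1=z·y_n;  k2=λ(1+5/7z)y_n ⇒ h·k2=z(1+5/7z)y_n
  y_{n+1}/y_n = 1 + z(1+5/7z) = 1 + z + 5/7z²
  Hence R(z) = 1 + z + 5/7z².

Boundary: |R(x)|=1, x<0.
x=-1.05: |R|=0.7375
R=1: x+5/7x²=0 ⇒ x=−7/5=-1.4000; min R=1−1/(4·5/7)=0.6500>−1
Confirm numerically:
  x=-1.129: |R|=0.78146 <1
  x=-0.942: |R|=0.69183 <1
  x=-0.821: |R|=0.66046 <1
  x=-0.655: |R|=0.65145 <1
  x=-1.968: |R|=1.79845 >1
  x=-1.813: |R|=1.53483 >1
Interval (-1.4000, 0).

(-1.4000,0); λ=-9 ⇒ h* = (7/5)/9 = 0.1556.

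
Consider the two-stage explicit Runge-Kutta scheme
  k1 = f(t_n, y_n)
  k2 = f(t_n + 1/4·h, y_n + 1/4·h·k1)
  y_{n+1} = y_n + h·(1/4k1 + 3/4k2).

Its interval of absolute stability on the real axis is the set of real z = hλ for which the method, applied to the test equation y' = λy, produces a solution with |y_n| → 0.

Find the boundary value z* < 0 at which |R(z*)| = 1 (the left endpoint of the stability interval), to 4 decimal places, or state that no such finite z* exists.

Set f=λy, z=hλ:
  k1=λy_n ⇒ h·k1=z·y_n;  k2=λ(1+1/4z)y_n ⇒ h·k2=z(1+1/4z)y_n
  y_{n+1}/y_n = 1 + 1/4z + 3/4z(1+1/4z) = 1 + z + 3/16z²
  R(z) = 1 + z + 3/16z².

Solve |R(x)|<1 on ℝ⁻.
x=-0.82: |R|=0.3061
R=1: x+3/16x²=0 ⇒ x=−16/3=-5.3333; min R=1−1/(4·3/16)=-0.3333>−1
Confirm numerically:
  x=-5.271: |R|=0.93840 <1
  x=-5.258: |R|=0.92573 <1
  x=-5.179: |R|=0.85013 <1
  x=-2.423: |R|=0.32220 <1
  x=-5.615: |R|=1.29654 >1
  x=-5.573: |R|=1.25044 >1
  x=-5.388: |R|=1.05523 >1
Interval (-5.3333, 0).

left endpoint -5.3333.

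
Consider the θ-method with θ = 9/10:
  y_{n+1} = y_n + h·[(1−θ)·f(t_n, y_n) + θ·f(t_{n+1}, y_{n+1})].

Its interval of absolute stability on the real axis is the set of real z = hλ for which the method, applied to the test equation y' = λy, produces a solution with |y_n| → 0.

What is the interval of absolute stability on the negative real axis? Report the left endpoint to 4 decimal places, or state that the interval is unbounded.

(−∞, 0) — no finite endpoint.

On y'=λy, z=hλ:
  y_{n+1} = y_n + z·[1/10·y_n + 9/10·y_{n+1}] ⇒ (1 − 9/10z)y_{n+1} = (1 + 1/10z)y_n
  Hence R(z) = (1 + 1/10z)/(1 − 9/10z).

Solve |R(x)|<1 on ℝ⁻.
x=-0.51: |R|=0.6504
x=-2: |R|=0.2857
x=-10: |R|=0.0000
x=-100: |R|=0.0989
θ=9/10≥1/2 ⇒ |1+1/10x|<|1−9/10x| ∀x<0 ⇒ interval (−∞,0).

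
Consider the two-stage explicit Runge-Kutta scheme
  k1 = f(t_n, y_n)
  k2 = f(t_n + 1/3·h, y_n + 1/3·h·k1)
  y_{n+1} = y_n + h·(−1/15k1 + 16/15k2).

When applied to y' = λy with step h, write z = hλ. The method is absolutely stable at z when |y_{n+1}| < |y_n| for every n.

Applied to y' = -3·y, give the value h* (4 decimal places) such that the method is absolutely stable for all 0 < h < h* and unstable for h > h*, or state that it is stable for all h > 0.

Set f=λy, z=hλ:
  k1=λy_n ⇒ h·k1=z·y_n;  k2=λ(1+1/3z)y_n ⇒ h·k2=z(1+1/3z)y_n
  y_{n+1}/y_n = 1 − 1/15z + 16/15z(1+1/3z) = 1 + z + 16/45z²
  R(z) = 1 + z + 16/45z².

Find x<0 with |R(x)|<1.
x=-1.11: |R|=0.3281
R=1: x+16/45x²=0 ⇒ x=−45/16=-2.8125; min R=1−1/(4·16/45)=0.2969>−1
Confirm numerically:
  x=-2.792: |R|=0.97965 <1
  x=-2.718: |R|=0.90868 <1
  x=-1.937: |R|=0.39703 <1
  x=-3.319: |R|=1.59772 >1
  x=-3.206: |R|=1.44856 >1
  x=-2.835: |R|=1.02268 >1
So |R|<1 on (-2.8125, 0).

(-2.8125,0); λ=-3 ⇒ h* = (45/16)/3 = 0.9375.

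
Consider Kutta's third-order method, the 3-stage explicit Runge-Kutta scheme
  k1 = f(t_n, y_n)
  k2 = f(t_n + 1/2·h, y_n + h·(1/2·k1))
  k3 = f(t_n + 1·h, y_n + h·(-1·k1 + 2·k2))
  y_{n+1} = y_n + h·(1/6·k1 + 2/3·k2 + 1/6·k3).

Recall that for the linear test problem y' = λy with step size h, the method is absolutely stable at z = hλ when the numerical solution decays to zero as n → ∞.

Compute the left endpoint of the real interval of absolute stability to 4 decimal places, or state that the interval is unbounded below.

left endpoint -2.5127.

On y'=λy, z=hλ:
  order 3, 3-stage ⇒ R(z)=1+z+z^2/2+z^3/6
  (e.g. R(-1.77)=-0.12776, |R|=0.12776)

Solve |R(x)|<1 on ℝ⁻.
x=-1.77: |R|=0.1278
|R(-2.37)|=0.7802 |R(-1.15)|=0.2578 |R(-1.06)|=0.3033
Bisect:
  x_lo=-2.9312 |R|=1.8328  x_hi=-0.0650 |R|=0.9371
  mid=-1.49810 |R|=0.06369 →hi
  mid=-2.21467 |R|=0.57270 →hi
  mid=-2.57296 |R|=1.10178 →lo
  mid=-2.39382 |R|=0.81487 →hi
  mid=-2.48339 |R|=0.95238 →hi
  mid=-2.52817 |R|=1.02555 →lo
  mid=-2.50578 |R|=0.98858 →hi
  ...
  [-2.51278,-2.51260] ⇒ x*=-2.5127
Stable set (-2.5127, 0).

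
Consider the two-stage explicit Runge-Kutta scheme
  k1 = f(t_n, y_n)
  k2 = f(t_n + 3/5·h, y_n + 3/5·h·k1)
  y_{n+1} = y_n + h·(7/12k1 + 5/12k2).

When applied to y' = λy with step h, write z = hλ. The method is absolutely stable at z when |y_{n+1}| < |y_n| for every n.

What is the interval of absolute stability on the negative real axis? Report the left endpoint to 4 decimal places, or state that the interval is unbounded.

Set f=λy, z=hλ:
  k1=λy_n ⇒ h·k1=z·y_n;  k2=λ(1+3/5z)y_n ⇒ h·k2=z(1+3/5z)y_n
  y_{n+1}/y_n = 1 + 7/12z + 5/12z(1+3/5z) = 1 + z + 1/4z²
  Hence R(z) = 1 + z + 1/4z².

Need |R(x)|<1, x<0.
x=-1.06: |R|=0.2209
R=1: x+1/4x²=0 ⇒ x=−4=-4.0000; min R=1−1/(4·1/4)=0.0000>−1
Confirm numerically:
  x=-3.968: |R|=0.96826 <1
  x=-3.923: |R|=0.92448 <1
  x=-3.240: |R|=0.38440 <1
  x=-3.068: |R|=0.28516 <1
  x=-4.451: |R|=1.50185 >1
  x=-4.258: |R|=1.27464 >1
Stable set (-4.0000, 0).

(-4.0000, 0).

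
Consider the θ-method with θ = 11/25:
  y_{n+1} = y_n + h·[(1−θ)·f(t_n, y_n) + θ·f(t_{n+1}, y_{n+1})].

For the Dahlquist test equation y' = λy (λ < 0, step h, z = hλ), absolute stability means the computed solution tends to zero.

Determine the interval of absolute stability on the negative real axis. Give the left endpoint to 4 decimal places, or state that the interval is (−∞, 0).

On y'=λy, z=hλ:
  y_{n+1} = y_n + z·[14/25·y_n + 11/25·y_{n+1}] ⇒ (1 − 11/25z)y_{n+1} = (1 + 14/25z)y_n
  ⇒ R(z) = (1 + 14/25z)/(1 − 11/25z).

Solve |R(x)|<1 on ℝ⁻.
x=-0.45: |R|=0.6244
R=−1: 1+14/25x = −1+11/25x ⇒ -3/25x=2 ⇒ x=2/(-3/25)=-16.6667
Confirm numerically:
  x=-16.080: |R|=0.99128 <1
  x=-12.807: |R|=0.93020 <1
  x=-7.807: |R|=0.76028 <1
  x=-7.649: |R|=0.75212 <1
  x=-17.236: |R|=1.00796 >1
  x=-17.156: |R|=1.00687 >1
  x=-17.051: |R|=1.00542 >1
Stable set (-16.6667, 0).

(-16.6667, 0).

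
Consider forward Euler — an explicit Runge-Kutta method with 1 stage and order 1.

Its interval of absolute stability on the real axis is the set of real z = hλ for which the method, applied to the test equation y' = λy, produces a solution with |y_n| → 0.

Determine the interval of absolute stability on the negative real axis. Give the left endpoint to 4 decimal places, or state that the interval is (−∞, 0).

(-2.0000, 0).

On y'=λy, z=hλ:
  order 1, 1-stage ⇒ R(z)=1+z
  (e.g. R(-1.11)=-0.11000, |R|=0.11000)

Solve |R(x)|<1 on ℝ⁻.
x=-1.11: |R|=0.1100
|R(-2.37)|=1.3700 |R(-1.66)|=0.6600 |R(-1.4)|=0.4000
Bisect:
  x_lo=-2.5764 |R|=1.5764  x_hi=-0.1853 |R|=0.8147
  mid=-1.38084 |R|=0.38084 →hi
  mid=-1.97861 |R|=0.97861 →hi
  mid=-2.27749 |R|=1.27749 →lo
  mid=-2.12805 |R|=1.12805 →lo
  mid=-2.05333 |R|=1.05333 →lo
  mid=-2.01597 |R|=1.01597 →lo
  mid=-1.99729 |R|=0.99729 →hi
  mid=-2.00663 |R|=1.00663 →lo
  mid=-2.00196 |R|=1.00196 →lo
  mid=-1.99962 |R|=0.99962 →hi
  ...
  [-2.00006,-1.99991] ⇒ x*=-2.0000
So |R|<1 on (-2.0000, 0).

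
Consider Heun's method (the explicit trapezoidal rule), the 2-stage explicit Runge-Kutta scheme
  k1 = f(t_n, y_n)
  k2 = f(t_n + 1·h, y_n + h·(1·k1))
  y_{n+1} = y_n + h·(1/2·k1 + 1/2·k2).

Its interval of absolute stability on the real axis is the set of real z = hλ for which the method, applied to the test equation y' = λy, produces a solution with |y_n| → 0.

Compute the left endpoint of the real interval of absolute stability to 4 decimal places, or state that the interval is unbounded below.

z* = -2.0000.

On y'=λy, z=hλ:
  order 2, 2-stage ⇒ R(z)=1+z+z^2/2
  (e.g. R(-1.16)=0.51280, |R|=0.51280)

Boundary: |R(x)|=1, x<0.
x=-1.16: |R|=0.5128
|R(-2.27)|=1.3064 |R(-1.72)|=0.7592 |R(-0.91)|=0.5041
Bisect:
  x_lo=-2.6478 |R|=1.8577  x_hi=-0.0969 |R|=0.9078
  mid=-1.37237 |R|=0.56933 →hi
  mid=-2.01010 |R|=1.01015 →lo
  mid=-1.69123 |R|=0.73890 →hi
  mid=-1.85066 |R|=0.86181 →hi
  mid=-1.93038 |R|=0.93280 →hi
  mid=-1.97024 |R|=0.97068 →hi
  mid=-1.99017 |R|=0.99022 →hi
  mid=-2.00013 |R|=1.00013 →lo
  ...
  [-2.00013,-1.99998] ⇒ x*=-2.0000
Stable set (-2.0000, 0).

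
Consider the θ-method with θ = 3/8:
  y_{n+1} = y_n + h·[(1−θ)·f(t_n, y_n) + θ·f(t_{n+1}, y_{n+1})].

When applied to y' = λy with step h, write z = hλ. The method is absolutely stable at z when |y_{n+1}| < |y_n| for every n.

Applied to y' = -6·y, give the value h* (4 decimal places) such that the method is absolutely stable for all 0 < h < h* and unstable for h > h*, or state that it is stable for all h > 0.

Test eqn y'=λy, z=hλ:
  y_{n+1} = y_n + z·[5/8·y_n + 3/8·y_{n+1}] ⇒ (1 − 3/8z)y_{n+1} = (1 + 5/8z)y_n
  R(z) = (1 + 5/8z)/(1 − 3/8z).

Need |R(x)|<1, x<0.
x=-1.05: |R|=0.2466
R=−1: 1+5/8x = −1+3/8x ⇒ -1/4x=2 ⇒ x=2/(-1/4)=-8.0000
Confirm numerically:
  x=-5.528: |R|=0.79889 <1
  x=-5.080: |R|=0.74871 <1
  x=-4.808: |R|=0.71531 <1
  x=-4.661: |R|=0.69622 <1
  x=-8.562: |R|=1.03337 >1
  x=-8.489: |R|=1.02922 >1
  x=-8.024: |R|=1.00150 >1
Stable set (-8.0000, 0).

(-8.0000,0); λ=-6 ⇒ h* = (8)/6 = 1.3333.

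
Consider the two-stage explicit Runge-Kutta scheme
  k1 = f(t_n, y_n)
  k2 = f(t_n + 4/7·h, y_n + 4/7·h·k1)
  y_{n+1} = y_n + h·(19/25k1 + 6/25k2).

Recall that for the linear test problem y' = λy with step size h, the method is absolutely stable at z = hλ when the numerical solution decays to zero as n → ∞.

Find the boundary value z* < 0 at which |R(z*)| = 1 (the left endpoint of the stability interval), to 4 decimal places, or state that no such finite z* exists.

Test eqn y'=λy, z=hλ:
  k1=λy_n ⇒ h·k1=z·y_n;  k2=λ(1+4/7z)y_n ⇒ h·k2=z(1+4/7z)y_n
  y_{n+1}/y_n = 1 + 19/25z + 6/25z(1+4/7z) = 1 + z + 24/175z²
  Hence R(z) = 1 + z + 24/175z².

Need |R(x)|<1, x<0.
x=-1.66: |R|=0.2821
R=1: x+24/175x²=0 ⇒ x=−175/24=-7.2917; min R=1−1/(4·24/175)=-0.8229>−1
Confirm numerically:
  x=-6.432: |R|=0.24169 <1
  x=-5.325: |R|=0.43623 <1
  x=-3.904: |R|=0.81378 <1
  x=-3.888: |R|=0.81487 <1
  x=-7.846: |R|=1.59648 >1
  x=-7.597: |R|=1.31812 >1
  x=-7.324: |R|=1.03248 >1
So |R|<1 on (-7.2917, 0).

z* = -7.2917.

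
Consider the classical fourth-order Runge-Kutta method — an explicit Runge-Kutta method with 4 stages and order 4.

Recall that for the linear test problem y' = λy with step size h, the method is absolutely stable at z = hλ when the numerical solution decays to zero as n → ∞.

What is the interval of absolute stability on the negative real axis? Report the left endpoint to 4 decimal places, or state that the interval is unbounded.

With y'=λy (z=hλ):
  order 4, 4-stage ⇒ R(z)=1+z+z^2/2+z^3/6+z^4/24
  (e.g. R(-0.76)=0.46954, |R|=0.46954)

Need |R(x)|<1, x<0.
x=-0.76: |R|=0.4695
|R(-3.09)|=1.5654 |R(-2.93)|=1.2410 |R(-1.18)|=0.3231
Bisect:
  x_lo=-3.4061 |R|=2.4168  x_hi=-0.3993 |R|=0.6709
  mid=-1.90270 |R|=0.30548 →hi
  mid=-2.65439 |R|=0.81993 →hi
  mid=-3.03024 |R|=1.43663 →lo
  mid=-2.84232 |R|=1.08943 →lo
  mid=-2.74835 |R|=0.94572 →hi
  mid=-2.79534 |R|=1.01525 →lo
  mid=-2.77184 |R|=0.97991 →hi
  mid=-2.78359 |R|=0.99743 →hi
  mid=-2.78946 |R|=1.00630 →lo
  mid=-2.78653 |R|=1.00186 →lo
  ...
  [-2.78543,-2.78524] ⇒ x*=-2.7853
Interval (-2.7853, 0).

z∈(-2.7853,0).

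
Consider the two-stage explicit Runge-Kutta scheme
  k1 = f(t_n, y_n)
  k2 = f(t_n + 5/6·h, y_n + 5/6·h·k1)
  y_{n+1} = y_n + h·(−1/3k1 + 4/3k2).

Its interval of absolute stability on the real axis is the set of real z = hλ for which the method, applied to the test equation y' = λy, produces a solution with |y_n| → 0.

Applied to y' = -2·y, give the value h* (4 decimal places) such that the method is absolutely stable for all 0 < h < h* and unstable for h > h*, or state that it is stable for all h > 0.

Test eqn y'=λy, z=hλ:
  k1=λy_n ⇒ h·k1=z·y_n;  k2=λ(1+5/6z)y_n ⇒ h·k2=z(1+5/6z)y_n
  y_{n+1}/y_n = 1 − 1/3z + 4/3z(1+5/6z) = 1 + z + 10/9z²
  so R(z) = 1 + z + 10/9z².

Boundary: |R(x)|=1, x<0.
x=-1.76: |R|=2.6818
R=1: x+10/9x²=0 ⇒ x=−9/10=-0.9000; min R=1−1/(4·10/9)=0.7750>−1
Confirm numerically:
  x=-0.802: |R|=0.91267 <1
  x=-0.800: |R|=0.91111 <1
  x=-0.612: |R|=0.80416 <1
  x=-0.514: |R|=0.77955 <1
  x=-1.436: |R|=1.85522 >1
  x=-1.284: |R|=1.54784 >1
  x=-1.064: |R|=1.19388 >1
Interval (-0.9000, 0).

(-0.9000,0); λ=-2 ⇒ h* = (9/10)/2 = 0.4500.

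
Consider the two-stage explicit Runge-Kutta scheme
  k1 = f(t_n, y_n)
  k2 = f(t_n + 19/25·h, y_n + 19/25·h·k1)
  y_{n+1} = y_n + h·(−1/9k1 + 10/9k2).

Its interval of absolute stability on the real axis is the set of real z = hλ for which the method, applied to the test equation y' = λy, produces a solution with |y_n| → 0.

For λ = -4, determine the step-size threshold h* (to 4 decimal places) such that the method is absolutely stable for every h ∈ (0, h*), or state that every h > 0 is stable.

(-1.1842,0); λ=-4 ⇒ h* = (45/38)/4 = 0.2961.

Set f=λy, z=hλ:
  k1=λy_n ⇒ h·k1=z·y_n;  k2=λ(1+19/25z)y_n ⇒ h·k2=z(1+19/25z)y_n
  y_{n+1}/y_n = 1 − 1/9z + 10/9z(1+19/25z) = 1 + z + 38/45z²
  Hence R(z) = 1 + z + 38/45z².

Boundary: |R(x)|=1, x<0.
x=-1.37: |R|=1.2149
R=1: x+38/45x²=0 ⇒ x=−45/38=-1.1842; min R=1−1/(4·38/45)=0.7039>−1
Confirm numerically:
  x=-1.127: |R|=0.94555 <1
  x=-1.125: |R|=0.94375 <1
  x=-0.772: |R|=0.73128 <1
  x=-0.673: |R|=0.70947 <1
  x=-1.739: |R|=1.81470 >1
  x=-1.614: |R|=1.58577 >1
  x=-1.236: |R|=1.05405 >1
Stable set (-1.1842, 0).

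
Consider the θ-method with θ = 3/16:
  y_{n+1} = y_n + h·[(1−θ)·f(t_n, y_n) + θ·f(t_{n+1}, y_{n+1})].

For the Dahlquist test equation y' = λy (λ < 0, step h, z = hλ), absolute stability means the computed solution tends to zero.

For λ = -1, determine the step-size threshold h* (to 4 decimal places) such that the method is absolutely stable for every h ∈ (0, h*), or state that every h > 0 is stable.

(-3.2000,0); λ=-1 ⇒ h* = (16/5)/1 = 3.2000.

Test eqn y'=λy, z=hλ:
  y_{n+1} = y_n + z·[13/16·y_n + 3/16·y_{n+1}] ⇒ (1 − 3/16z)y_{n+1} = (1 + 13/16z)y_n
  so R(z) = (1 + 13/16z)/(1 − 3/16z).

Find x<0 with |R(x)|<1.
x=-1.42: |R|=0.1214
R=−1: 1+13/16x = −1+3/16x ⇒ -5/8x=2 ⇒ x=2/(-5/8)=-3.2000
Confirm numerically:
  x=-2.467: |R|=0.68677 <1
  x=-2.170: |R|=0.54243 <1
  x=-1.452: |R|=0.14129 <1
  x=-1.322: |R|=0.05940 <1
  x=-3.787: |R|=1.21454 >1
  x=-3.711: |R|=1.18833 >1
  x=-3.267: |R|=1.02597 >1
Interval (-3.2000, 0).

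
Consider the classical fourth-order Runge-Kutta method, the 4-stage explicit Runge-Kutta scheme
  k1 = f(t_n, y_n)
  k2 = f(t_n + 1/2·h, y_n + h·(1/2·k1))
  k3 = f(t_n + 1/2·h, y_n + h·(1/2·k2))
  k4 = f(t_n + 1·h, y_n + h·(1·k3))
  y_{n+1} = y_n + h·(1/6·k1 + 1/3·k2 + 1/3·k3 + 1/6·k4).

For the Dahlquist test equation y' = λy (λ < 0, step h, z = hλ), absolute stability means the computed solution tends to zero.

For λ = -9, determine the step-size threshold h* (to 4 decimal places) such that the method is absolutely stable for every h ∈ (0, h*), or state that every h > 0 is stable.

(-2.7853,0); λ=-9 ⇒ h* = 0.3095.

Test eqn y'=λy, z=hλ:
  order 4, 4-stage ⇒ R(z)=1+z+z^2/2+z^3/6+z^4/24
  (e.g. R(-0.34)=0.71181, |R|=0.71181)

Solve |R(x)|<1 on ℝ⁻.
x=-0.34: |R|=0.7118
|R(-1.97)|=0.3238 |R(-1.46)|=0.2764 |R(-0.67)|=0.5127
Bisect:
  x_lo=-3.3029 |R|=2.1051  x_hi=-0.0546 |R|=0.9469
  mid=-1.67875 |R|=0.27277 →hi
  mid=-2.49082 |R|=0.63952 →hi
  mid=-2.89686 |R|=1.18165 →lo
  mid=-2.69384 |R|=0.87065 →hi
  mid=-2.79535 |R|=1.01527 →lo
  mid=-2.74459 |R|=0.94035 →hi
  mid=-2.76997 |R|=0.97714 →hi
  ...
  [-2.78544,-2.78524] ⇒ x*=-2.7853
Stable set (-2.7853, 0).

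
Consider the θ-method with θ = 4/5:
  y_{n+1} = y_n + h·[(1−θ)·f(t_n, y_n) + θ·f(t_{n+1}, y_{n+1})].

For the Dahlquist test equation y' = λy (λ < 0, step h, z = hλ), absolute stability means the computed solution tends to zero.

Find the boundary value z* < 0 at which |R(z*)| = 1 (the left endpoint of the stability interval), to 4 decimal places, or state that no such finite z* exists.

unbounded; (−∞, 0).

On y'=λy, z=hλ:
  y_{n+1} = y_n + z·[1/5·y_n + 4/5·y_{n+1}] ⇒ (1 − 4/5z)y_{n+1} = (1 + 1/5z)y_n
  ⇒ R(z) = (1 + 1/5z)/(1 − 4/5z).

Solve |R(x)|<1 on ℝ⁻.
x=-0.69: |R|=0.5554
x=-2: |R|=0.2308
x=-10: |R|=0.1111
x=-100: |R|=0.2346
θ=4/5≥1/2 ⇒ |1+1/5x|<|1−4/5x| ∀x<0 ⇒ interval (−∞,0).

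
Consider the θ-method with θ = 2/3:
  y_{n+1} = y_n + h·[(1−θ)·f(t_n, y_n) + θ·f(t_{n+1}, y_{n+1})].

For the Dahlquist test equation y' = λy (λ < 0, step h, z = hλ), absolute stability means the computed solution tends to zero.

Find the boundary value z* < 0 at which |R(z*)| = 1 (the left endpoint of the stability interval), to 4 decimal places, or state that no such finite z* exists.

Set f=λy, z=hλ:
  y_{n+1} = y_n + z·[1/3·y_n + 2/3·y_{n+1}] ⇒ (1 − 2/3z)y_{n+1} = (1 + 1/3z)y_n
  so R(z) = (1 + 1/3z)/(1 − 2/3z).

Need |R(x)|<1, x<0.
x=-0.39: |R|=0.6905
x=-2: |R|=0.1429
x=-10: |R|=0.3043
x=-100: |R|=0.4778
θ=2/3≥1/2 ⇒ |1+1/3x|<|1−2/3x| ∀x<0 ⇒ unbounded interval.

(−∞, 0) — no finite endpoint.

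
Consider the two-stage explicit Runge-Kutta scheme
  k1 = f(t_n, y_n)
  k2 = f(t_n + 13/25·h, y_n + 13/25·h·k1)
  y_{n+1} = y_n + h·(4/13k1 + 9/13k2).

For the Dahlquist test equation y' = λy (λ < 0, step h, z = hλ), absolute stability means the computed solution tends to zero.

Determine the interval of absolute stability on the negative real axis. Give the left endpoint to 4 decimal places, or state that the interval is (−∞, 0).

(-2.7778, 0).

Set f=λy, z=hλ:
  k1=λy_n ⇒ h·k1=z·y_n;  k2=λ(1+13/25z)y_n ⇒ h·k2=z(1+13/25z)y_n
  y_{n+1}/y_n = 1 + 4/13z + 9/13z(1+13/25z) = 1 + z + 9/25z²
  R(z) = 1 + z + 9/25z².

Find x<0 with |R(x)|<1.
x=-1.14: |R|=0.3279
R=1: x+9/25x²=0 ⇒ x=−25/9=-2.7778; min R=1−1/(4·9/25)=0.3056>−1
Confirm numerically:
  x=-1.870: |R|=0.38888 <1
  x=-1.423: |R|=0.30597 <1
  x=-1.400: |R|=0.30560 <1
  x=-1.348: |R|=0.30616 <1
  x=-3.294: |R|=1.61216 >1
  x=-2.959: |R|=1.19305 >1
Stable set (-2.7778, 0).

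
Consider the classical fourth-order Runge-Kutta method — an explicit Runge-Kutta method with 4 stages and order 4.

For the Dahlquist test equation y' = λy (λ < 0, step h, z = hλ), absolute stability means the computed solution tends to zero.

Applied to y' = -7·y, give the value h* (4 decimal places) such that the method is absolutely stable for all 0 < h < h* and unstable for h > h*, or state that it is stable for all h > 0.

With y'=λy (z=hλ):
  order 4, 4-stage ⇒ R(z)=1+z+z^2/2+z^3/6+z^4/24
  (e.g. R(-1.63)=0.27079, |R|=0.27079)

Need |R(x)|<1, x<0.
x=-1.63: |R|=0.2708
|R(-2.44)|=0.5926 |R(-1.58)|=0.2705 |R(-1.06)|=0.3559
Bisect:
  x_lo=-3.5993 |R|=3.0997  x_hi=-0.1072 |R|=0.8984
  mid=-1.85324 |R|=0.29468 →hi
  mid=-2.72627 |R|=0.91460 →hi
  mid=-3.16279 |R|=1.73517 →lo
  mid=-2.94453 |R|=1.26785 →lo
  mid=-2.83540 |R|=1.07821 →lo
  mid=-2.78084 |R|=0.99330 →hi
  mid=-2.80812 |R|=1.03496 →lo
  mid=-2.79448 |R|=1.01394 →lo
  mid=-2.78766 |R|=1.00357 →lo
  ...
  [-2.78531,-2.78510] ⇒ x*=-2.7853
So |R|<1 on (-2.7853, 0).

(-2.7853,0); λ=-7 ⇒ h* = 0.3979.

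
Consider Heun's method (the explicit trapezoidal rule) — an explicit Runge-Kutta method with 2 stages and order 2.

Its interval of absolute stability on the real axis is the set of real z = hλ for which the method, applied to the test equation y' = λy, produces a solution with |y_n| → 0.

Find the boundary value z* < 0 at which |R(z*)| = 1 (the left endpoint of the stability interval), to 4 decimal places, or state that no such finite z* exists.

Test eqn y'=λy, z=hλ:
  order 2, 2-stage ⇒ R(z)=1+z+z^2/2
  (e.g. R(-1.23)=0.52645, |R|=0.52645)

Need |R(x)|<1, x<0.
x=-1.23: |R|=0.5264
|R(-2.21)|=1.2320 |R(-1.37)|=0.5685
Bisect:
  x_lo=-2.7782 |R|=2.0810  x_hi=-0.1889 |R|=0.8290
  mid=-1.48354 |R|=0.61691 →hi
  mid=-2.13087 |R|=1.13944 →lo
  mid=-1.80721 |R|=0.82579 →hi
  mid=-1.96904 |R|=0.96952 →hi
  mid=-2.04996 |R|=1.05120 →lo
  mid=-2.00950 |R|=1.00954 →lo
  mid=-1.98927 |R|=0.98933 →hi
  mid=-1.99938 |R|=0.99938 →hi
  ...
  [-2.00002,-1.99986] ⇒ x*=-2.0000
Interval (-2.0000, 0).

z* = -2.0000.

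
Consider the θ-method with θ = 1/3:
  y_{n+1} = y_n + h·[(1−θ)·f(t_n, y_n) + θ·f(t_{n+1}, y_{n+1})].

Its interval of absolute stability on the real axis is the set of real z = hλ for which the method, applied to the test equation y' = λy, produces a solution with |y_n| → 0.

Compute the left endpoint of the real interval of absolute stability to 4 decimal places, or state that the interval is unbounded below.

On y'=λy, z=hλ:
  y_{n+1} = y_n + z·[2/3·y_n + 1/3·y_{n+1}] ⇒ (1 − 1/3z)y_{n+1} = (1 + 2/3z)y_n
  ⇒ R(z) = (1 + 2/3z)/(1 − 1/3z).

Boundary: |R(x)|=1, x<0.
x=-0.82: |R|=0.3560
R=−1: 1+2/3x = −1+1/3x ⇒ -1/3x=2 ⇒ x=2/(-1/3)=-6.0000
Confirm numerically:
  x=-5.694: |R|=0.96480 <1
  x=-5.344: |R|=0.92138 <1
  x=-2.806: |R|=0.44988 <1
  x=-6.227: |R|=1.02460 >1
  x=-6.191: |R|=1.02078 >1
Stable set (-6.0000, 0).

z* = -6.0000.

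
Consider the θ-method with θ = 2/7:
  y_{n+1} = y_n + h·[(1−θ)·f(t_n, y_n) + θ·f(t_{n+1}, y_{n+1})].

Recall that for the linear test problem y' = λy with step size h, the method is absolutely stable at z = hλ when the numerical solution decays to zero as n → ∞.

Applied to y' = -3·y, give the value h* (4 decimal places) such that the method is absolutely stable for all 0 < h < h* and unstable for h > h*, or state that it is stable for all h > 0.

Set f=λy, z=hλ:
  y_{n+1} = y_n + z·[5/7·y_n + 2/7·y_{n+1}] ⇒ (1 − 2/7z)y_{n+1} = (1 + 5/7z)y_n
  so R(z) = (1 + 5/7z)/(1 − 2/7z).

Solve |R(x)|<1 on ℝ⁻.
x=-0.73: |R|=0.3960
R=−1: 1+5/7x = −1+2/7x ⇒ -3/7x=2 ⇒ x=2/(-3/7)=-4.6667
Confirm numerically:
  x=-2.872: |R|=0.57753 <1
  x=-2.736: |R|=0.53560 <1
  x=-2.627: |R|=0.50065 <1
  x=-2.231: |R|=0.36250 <1
  x=-4.983: |R|=1.05594 >1
  x=-4.738: |R|=1.01299 >1
Interval (-4.6667, 0).

(-4.6667,0); λ=-3 ⇒ h* = (14/3)/3 = 1.5556.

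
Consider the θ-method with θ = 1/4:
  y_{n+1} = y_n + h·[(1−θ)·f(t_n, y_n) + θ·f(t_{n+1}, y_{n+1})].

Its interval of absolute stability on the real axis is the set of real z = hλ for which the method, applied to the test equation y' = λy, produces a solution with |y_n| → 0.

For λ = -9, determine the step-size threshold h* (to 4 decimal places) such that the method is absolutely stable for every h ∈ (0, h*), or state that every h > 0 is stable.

(-4.0000,0); λ=-9 ⇒ h* = (4)/9 = 0.4444.

With y'=λy (z=hλ):
  y_{n+1} = y_n + z·[3/4·y_n + 1/4·y_{n+1}] ⇒ (1 − 1/4z)y_{n+1} = (1 + 3/4z)y_n
  Hence R(z) = (1 + 3/4z)/(1 − 1/4z).

Need |R(x)|<1, x<0.
x=-1.77: |R|=0.2270
R=−1: 1+3/4x = −1+1/4x ⇒ -1/2x=2 ⇒ x=2/(-1/2)=-4.0000
Confirm numerically:
  x=-3.964: |R|=0.99096 <1
  x=-3.505: |R|=0.86809 <1
  x=-2.381: |R|=0.49256 <1
  x=-4.312: |R|=1.07507 >1
  x=-4.094: |R|=1.02323 >1
Stable set (-4.0000, 0).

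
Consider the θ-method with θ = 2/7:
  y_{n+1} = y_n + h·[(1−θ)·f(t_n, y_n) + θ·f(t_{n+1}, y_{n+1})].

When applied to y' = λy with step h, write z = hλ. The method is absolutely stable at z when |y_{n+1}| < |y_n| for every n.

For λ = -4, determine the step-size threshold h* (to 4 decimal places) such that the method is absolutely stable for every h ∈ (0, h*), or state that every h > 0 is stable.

With y'=λy (z=hλ):
  y_{n+1} = y_n + z·[5/7·y_n + 2/7·y_{n+1}] ⇒ (1 − 2/7z)y_{n+1} = (1 + 5/7z)y_n
  so R(z) = (1 + 5/7z)/(1 − 2/7z).

Find x<0 with |R(x)|<1.
x=-0.49: |R|=0.5702
R=−1: 1+5/7x = −1+2/7x ⇒ -3/7x=2 ⇒ x=2/(-3/7)=-4.6667
Confirm numerically:
  x=-4.100: |R|=0.88816 <1
  x=-3.299: |R|=0.69826 <1
  x=-3.298: |R|=0.69800 <1
  x=-2.569: |R|=0.48155 <1
  x=-5.266: |R|=1.10256 >1
  x=-5.211: |R|=1.09373 >1
  x=-4.975: |R|=1.05457 >1
Interval (-4.6667, 0).

(-4.6667,0); λ=-4 ⇒ h* = (14/3)/4 = 1.1667.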